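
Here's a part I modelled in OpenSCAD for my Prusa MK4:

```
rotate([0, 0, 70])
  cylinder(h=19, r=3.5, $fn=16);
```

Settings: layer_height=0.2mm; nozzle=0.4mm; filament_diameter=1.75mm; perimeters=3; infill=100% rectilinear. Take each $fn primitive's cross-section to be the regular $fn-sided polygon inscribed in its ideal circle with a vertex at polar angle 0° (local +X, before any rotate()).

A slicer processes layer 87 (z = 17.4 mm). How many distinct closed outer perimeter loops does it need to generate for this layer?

1

At z = 17.4 mm: the cylinder: section is a regular 16-gon, circumradius r=3.5; (rotated 70° about Z; rotation is an isometry so areas/perimeters/island counts are preserved). The result has 1 disconnected region.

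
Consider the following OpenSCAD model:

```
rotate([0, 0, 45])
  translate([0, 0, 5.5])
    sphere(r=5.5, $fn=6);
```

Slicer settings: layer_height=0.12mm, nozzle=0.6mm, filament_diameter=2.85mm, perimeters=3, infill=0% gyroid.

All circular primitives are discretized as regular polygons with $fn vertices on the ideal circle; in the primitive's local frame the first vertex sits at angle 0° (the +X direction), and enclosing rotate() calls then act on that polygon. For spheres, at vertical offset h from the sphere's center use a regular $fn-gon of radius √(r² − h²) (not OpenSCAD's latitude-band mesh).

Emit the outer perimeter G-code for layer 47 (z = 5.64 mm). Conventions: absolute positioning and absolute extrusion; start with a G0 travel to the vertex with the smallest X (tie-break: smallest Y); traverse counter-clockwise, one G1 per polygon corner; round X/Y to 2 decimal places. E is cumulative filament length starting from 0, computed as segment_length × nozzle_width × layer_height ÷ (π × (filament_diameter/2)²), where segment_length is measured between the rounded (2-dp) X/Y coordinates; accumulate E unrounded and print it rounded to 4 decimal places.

At z = 5.64 mm: the sphere: section is a regular 6-gon, circumradius = √(r²−h²) = √(5.5²−0.14²) = 5.498; (rotated 45° about Z; rotation is an isometry so areas/perimeters/island counts are preserved). The outline is a single polygon with 6 vertices. Extrusion per mm of travel: 0.6 × 0.12 / (π × 1.425²) = 0.011286. Accumulating E over each segment gives final E = 0.3723.

G0 X-5.31 Y1.42 Z5.64
G1 X-3.89 Y-3.89 E0.0620
G1 X1.42 Y-5.31 E0.1241
G1 X5.31 Y-1.42 E0.1862
G1 X3.89 Y3.89 E0.2482
G1 X-1.42 Y5.31 E0.3102
G1 X-5.31 Y1.42 E0.3723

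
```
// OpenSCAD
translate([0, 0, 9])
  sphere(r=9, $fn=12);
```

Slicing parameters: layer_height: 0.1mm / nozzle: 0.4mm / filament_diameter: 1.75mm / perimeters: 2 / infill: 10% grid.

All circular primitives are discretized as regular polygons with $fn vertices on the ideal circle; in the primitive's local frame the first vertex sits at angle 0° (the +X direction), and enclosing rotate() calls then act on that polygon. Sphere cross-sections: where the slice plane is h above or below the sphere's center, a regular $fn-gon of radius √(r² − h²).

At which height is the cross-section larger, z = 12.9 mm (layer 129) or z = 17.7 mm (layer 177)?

layer 129 (z = 12.9 mm)

Layer 129 (z = 12.9): the sphere: section is a regular 12-gon, circumradius = √(r²−h²) = √(9²−3.9²) = 8.111 (area = (12/2)·8.111²·sin(360°/12) = 197.37 mm²). So its area = 197.37 mm². Layer 177 (z = 17.7): the r=9 sphere contributes a regular 12-gon of circumradius √(9²−8.7²) = 2.304 (area = (12/2)·2.304²·sin(360°/12) = 15.93 mm²). So its area = 15.93 mm². Layer 129 is larger (197.37 vs 15.93 mm²).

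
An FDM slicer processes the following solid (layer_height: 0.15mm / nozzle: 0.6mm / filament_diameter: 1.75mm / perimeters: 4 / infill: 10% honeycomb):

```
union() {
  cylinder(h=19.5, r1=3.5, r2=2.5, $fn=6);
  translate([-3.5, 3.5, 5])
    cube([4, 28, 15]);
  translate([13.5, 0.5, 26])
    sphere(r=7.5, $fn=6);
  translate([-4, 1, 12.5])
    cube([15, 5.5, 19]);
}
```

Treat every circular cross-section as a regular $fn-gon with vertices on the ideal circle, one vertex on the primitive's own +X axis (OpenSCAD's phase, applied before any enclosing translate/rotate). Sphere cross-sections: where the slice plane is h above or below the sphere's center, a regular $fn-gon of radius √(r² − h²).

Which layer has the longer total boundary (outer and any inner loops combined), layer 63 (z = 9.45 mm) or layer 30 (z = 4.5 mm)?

Layer 63 (z = 9.45): the cone contributes a regular 6-gon of circumradius 3.015 (interpolated between r1=3.5 and r2=2.5 at t=0.485) (perimeter = 2·6·3.015·sin(180°/6) = 18.09 mm); the cube at (-3.5, 3.5) (footprint 4×28) is included at this height (perimeter 64.00 mm); the sphere at (13.5, 0.5) does not reach this height (|z−center|=16.550 > r=7.5); the cube at (-4, 1) is not intersected at this z (z outside [12.5, 31.5]); Merging all regions: the 2 present regions are separate (no shared area or edge), so areas and boundary lengths simply add and each stays a separate island — boundary = 82.09 mm. So its perimeter = 82.09 mm. Layer 30 (z = 4.5): the cone (r1=3.5→r2=2.5) has section circumradius 3.269 here — a regular 6-gon (perimeter = 2·6·3.269·sin(180°/6) = 19.62 mm); the cube at (-3.5, 3.5) is absent (z outside [5, 20]); the sphere at (13.5, 0.5) does not reach this height (|z−center|=21.500 > r=7.5); the cube at (-4, 1) is absent (z outside [12.5, 31.5]); Merging all regions: only the cone is present, so the union is just that shape — boundary = 19.62 mm. So its perimeter = 19.62 mm. Layer 63 is larger (82.09 vs 19.62 mm).

layer 63 (z = 9.45 mm)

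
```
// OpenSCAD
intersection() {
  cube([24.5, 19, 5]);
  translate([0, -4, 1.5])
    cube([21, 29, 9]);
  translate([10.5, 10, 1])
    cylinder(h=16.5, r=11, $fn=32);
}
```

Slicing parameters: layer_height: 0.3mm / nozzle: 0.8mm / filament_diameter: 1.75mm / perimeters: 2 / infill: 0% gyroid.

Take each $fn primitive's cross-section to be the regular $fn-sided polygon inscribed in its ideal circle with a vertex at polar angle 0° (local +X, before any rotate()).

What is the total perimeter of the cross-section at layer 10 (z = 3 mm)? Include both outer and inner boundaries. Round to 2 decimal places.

67.68 mm

At z = 3 mm: the 24.5×19 cube contributes its full rectangle (perimeter 87.00 mm); the cube at (0, -4) is present — its section is the full 21×29 rectangle (perimeter 100.00 mm); the r=11 cylinder at (10.5, 10) gives a regular 32-gon of circumradius 11 (constant along its height) (perimeter = 2·32·11.000·sin(180°/32) = 69.00 mm); After intersecting: the 21×29 cube at (0, -4) partially overlaps the 24.5×19 cube; clipping to the common part keeps 399.00 mm²; the r=11 cylinder at (10.5, 10) partially overlaps the running intersection; clipping to the common part keeps 351.17 mm² — boundary = 67.68 mm. Overall, the cross-section is a single solid region. Total boundary length (outer) = 67.68 mm.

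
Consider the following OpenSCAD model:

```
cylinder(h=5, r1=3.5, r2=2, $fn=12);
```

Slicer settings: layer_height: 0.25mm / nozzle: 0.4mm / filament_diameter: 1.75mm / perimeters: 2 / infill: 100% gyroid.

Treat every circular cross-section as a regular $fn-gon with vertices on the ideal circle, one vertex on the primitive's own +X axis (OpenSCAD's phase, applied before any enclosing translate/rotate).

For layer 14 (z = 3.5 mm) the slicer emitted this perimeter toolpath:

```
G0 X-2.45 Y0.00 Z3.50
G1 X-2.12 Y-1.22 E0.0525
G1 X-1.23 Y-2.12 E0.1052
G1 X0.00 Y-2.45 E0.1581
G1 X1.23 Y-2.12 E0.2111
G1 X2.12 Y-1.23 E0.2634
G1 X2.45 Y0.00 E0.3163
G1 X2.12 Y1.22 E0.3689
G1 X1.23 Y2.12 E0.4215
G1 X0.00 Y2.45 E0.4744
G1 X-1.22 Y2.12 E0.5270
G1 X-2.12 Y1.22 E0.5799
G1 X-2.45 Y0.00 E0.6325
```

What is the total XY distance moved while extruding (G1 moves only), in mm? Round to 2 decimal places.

Sum the Euclidean lengths of each G1 segment: total = 15.21 mm.

15.21 mm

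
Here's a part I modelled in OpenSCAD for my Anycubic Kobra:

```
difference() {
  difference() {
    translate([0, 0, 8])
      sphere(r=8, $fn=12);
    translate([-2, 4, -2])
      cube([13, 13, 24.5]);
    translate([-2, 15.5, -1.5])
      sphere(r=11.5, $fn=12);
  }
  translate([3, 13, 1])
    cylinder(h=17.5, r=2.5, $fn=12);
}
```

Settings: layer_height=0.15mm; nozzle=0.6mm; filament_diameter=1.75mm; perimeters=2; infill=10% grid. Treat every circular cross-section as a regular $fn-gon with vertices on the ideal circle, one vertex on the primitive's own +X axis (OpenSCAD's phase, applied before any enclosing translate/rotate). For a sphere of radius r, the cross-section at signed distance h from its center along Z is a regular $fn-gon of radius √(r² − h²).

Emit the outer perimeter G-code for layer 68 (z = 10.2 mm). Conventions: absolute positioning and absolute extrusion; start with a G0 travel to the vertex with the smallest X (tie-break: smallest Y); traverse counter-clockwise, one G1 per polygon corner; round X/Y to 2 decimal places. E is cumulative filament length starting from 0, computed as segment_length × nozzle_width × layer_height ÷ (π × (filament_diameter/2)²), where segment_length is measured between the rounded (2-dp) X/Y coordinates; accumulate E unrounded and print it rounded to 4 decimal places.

At z = 10.2 mm: the r=8 sphere slices to a regular 12-gon of circumradius 7.692 (√(r²−h²) with h=2.2 from center); the cube at (-2, 4) (footprint 13×13) is included at this height; the sphere at (-2, 15.5) does not reach this height (|z−center|=11.700 > r=11.5); Subtracting the remaining from the first: starting from the r=8 sphere, the 13×13 cube at (-2, 4) partially overlaps it — only the 22.60 mm² overlap (of its 169.00 mm²) is removed, clipping the outline — 1 connected region; the cylinder at (3, 13): section is a regular 12-gon, circumradius r=2.5; After the difference (first − rest): starting from that combined region, the r=2.5 cylinder at (3, 13) misses the remaining region (no effect) — 1 connected region. The outline is a single polygon with 13 vertices. Extrusion per mm of travel: 0.6 × 0.15 / (π × 0.875²) = 0.037418. Accumulating E over each segment gives final E = 1.8571.

G0 X-7.69 Y0.00 Z10.20
G1 X-6.66 Y-3.85 E0.1491
G1 X-3.85 Y-6.66 E0.2978
G1 X0.00 Y-7.69 E0.4469
G1 X3.85 Y-6.66 E0.5961
G1 X6.66 Y-3.85 E0.7448
G1 X7.69 Y0.00 E0.8939
G1 X6.66 Y3.85 E1.0430
G1 X6.51 Y4.00 E1.0509
G1 X-2.00 Y4.00 E1.3694
G1 X-2.00 Y7.16 E1.4876
G1 X-3.85 Y6.66 E1.5593
G1 X-6.66 Y3.85 E1.7080
G1 X-7.69 Y0.00 E1.8571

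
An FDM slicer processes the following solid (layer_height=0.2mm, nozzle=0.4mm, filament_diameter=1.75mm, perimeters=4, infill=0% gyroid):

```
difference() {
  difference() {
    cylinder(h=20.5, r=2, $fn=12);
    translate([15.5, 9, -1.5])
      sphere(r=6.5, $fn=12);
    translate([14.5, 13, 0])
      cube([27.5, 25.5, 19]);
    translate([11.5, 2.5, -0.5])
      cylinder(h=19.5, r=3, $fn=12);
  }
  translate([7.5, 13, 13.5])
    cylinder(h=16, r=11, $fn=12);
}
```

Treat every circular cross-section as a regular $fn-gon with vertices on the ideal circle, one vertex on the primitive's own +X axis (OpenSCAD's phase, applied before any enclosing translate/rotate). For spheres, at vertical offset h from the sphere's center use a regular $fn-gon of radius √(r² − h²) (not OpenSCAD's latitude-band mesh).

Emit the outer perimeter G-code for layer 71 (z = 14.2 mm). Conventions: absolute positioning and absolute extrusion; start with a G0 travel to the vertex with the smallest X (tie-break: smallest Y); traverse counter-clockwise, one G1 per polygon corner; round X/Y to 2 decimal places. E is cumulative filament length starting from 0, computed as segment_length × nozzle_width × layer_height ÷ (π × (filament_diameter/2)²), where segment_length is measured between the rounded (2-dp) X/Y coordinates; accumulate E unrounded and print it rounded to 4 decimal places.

G0 X-2.00 Y0.00 Z14.20
G1 X-1.73 Y-1.00 E0.0345
G1 X-1.00 Y-1.73 E0.0688
G1 X0.00 Y-2.00 E0.1032
G1 X1.00 Y-1.73 E0.1377
G1 X1.73 Y-1.00 E0.1720
G1 X2.00 Y0.00 E0.2065
G1 X1.73 Y1.00 E0.2409
G1 X1.00 Y1.73 E0.2753
G1 X0.00 Y2.00 E0.3097
G1 X-1.00 Y1.73 E0.3442
G1 X-1.73 Y1.00 E0.3785
G1 X-2.00 Y0.00 E0.4130

At z = 14.2 mm: the r=2 cylinder contributes a regular 12-gon of circumradius 2; the sphere at (15.5, 9) is absent (|z−center|=15.700 > r=6.5); the cube at (14.5, 13) (footprint 27.5×25.5) is included at this height; the r=3 cylinder at (11.5, 2.5) gives a regular 12-gon of circumradius 3 (constant along its height); Taking the first minus the rest: starting from the r=2 cylinder, the 27.5×25.5 cube at (14.5, 13) misses the remaining region (no effect); the r=3 cylinder at (11.5, 2.5) misses the remaining region (no effect) — 1 connected region; the r=11 cylinder at (7.5, 13) contributes a regular 12-gon of circumradius 11; Subtracting the remaining from the first: starting from the result so far, the r=11 cylinder at (7.5, 13) misses the remaining region (no effect) — 1 connected region. The outline is a single polygon with 12 vertices. Extrusion per mm of travel: 0.4 × 0.2 / (π × 0.875²) = 0.033260. Accumulating E over each segment gives final E = 0.4130.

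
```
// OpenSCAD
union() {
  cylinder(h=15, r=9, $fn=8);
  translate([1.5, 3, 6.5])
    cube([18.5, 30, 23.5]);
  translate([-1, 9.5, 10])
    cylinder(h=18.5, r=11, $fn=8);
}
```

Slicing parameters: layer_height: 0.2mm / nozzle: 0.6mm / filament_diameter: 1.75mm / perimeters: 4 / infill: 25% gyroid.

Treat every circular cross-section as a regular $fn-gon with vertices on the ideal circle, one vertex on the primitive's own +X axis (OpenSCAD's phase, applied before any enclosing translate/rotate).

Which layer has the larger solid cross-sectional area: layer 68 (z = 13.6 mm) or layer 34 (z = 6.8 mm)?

layer 68 (z = 13.6 mm)

Layer 68 (z = 13.6): the r=9 cylinder contributes a regular 8-gon of circumradius 9 (area = (8/2)·9.000²·sin(360°/8) = 229.10 mm²); the cube at (1.5, 3) is present — its section is the full 18.5×30 rectangle (area 555.00 mm²); the cylinder at (-1, 9.5): section is a regular 8-gon, circumradius r=11 (area = (8/2)·11.000²·sin(360°/8) = 342.24 mm²); Merging all regions: the regions partially overlap — summed areas 1126.34 mm² minus the doubly-counted overlap 214.41 mm² gives 911.94 mm² — area = 911.94 mm². So its area = 911.94 mm². Layer 34 (z = 6.8): the r=9 cylinder contributes a regular 8-gon of circumradius 9 (area = (8/2)·9.000²·sin(360°/8) = 229.10 mm²); the cube at (1.5, 3) is present — its section is the full 18.5×30 rectangle (area 555.00 mm²); the cylinder at (-1, 9.5) does not reach this height (z outside [10, 28.5]); Taking the union: the regions partially overlap — summed areas 784.10 mm² minus the doubly-counted overlap 23.61 mm² gives 760.50 mm² — area = 760.50 mm². So its area = 760.50 mm². Layer 68 is larger (911.94 vs 760.50 mm²).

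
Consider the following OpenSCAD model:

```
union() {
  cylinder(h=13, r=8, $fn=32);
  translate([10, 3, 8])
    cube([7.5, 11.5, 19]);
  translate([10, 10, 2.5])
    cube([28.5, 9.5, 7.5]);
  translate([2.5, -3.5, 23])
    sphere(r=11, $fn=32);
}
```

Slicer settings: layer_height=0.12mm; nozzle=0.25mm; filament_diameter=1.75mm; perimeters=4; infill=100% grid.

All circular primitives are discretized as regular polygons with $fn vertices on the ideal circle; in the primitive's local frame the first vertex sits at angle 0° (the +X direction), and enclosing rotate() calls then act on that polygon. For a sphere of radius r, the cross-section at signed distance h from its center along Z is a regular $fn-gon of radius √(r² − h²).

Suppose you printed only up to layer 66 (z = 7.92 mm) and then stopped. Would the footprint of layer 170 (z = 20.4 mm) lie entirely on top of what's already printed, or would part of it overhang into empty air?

Compare the two slices. At z = 7.92: the r=8 cylinder contributes a regular 32-gon of circumradius 8 (area = (32/2)·8.000²·sin(360°/32) = 199.77 mm²); the cube at (10, 3) is not intersected at this z (z outside [8, 27]); the 28.5×9.5 cube at (10, 10) contributes its full rectangle (area 270.75 mm²); the sphere at (2.5, -3.5) does not reach this height (|z−center|=15.080 > r=11); Taking the union: the 2 present regions are separate (no shared area or edge), so areas and boundary lengths simply add and each stays a separate island — area = 470.52 mm². At z = 20.4: the cylinder is absent (z outside [0, 13]); the cube at (10, 3) is present — its section is the full 7.5×11.5 rectangle (area 86.25 mm²); the cube at (10, 10) is absent (z outside [2.5, 10]); the r=11 sphere at (2.5, -3.5) contributes a regular 32-gon of circumradius √(11²−2.6²) = 10.688 (area = (32/2)·10.688²·sin(360°/32) = 356.59 mm²); Merging all regions: the regions partially overlap — summed areas 442.84 mm² minus the doubly-counted overlap 0.52 mm² gives 442.32 mm² — area = 442.32 mm². Checking containment: at z = 20.4 the cross-section extends beyond the z = 7.92 cross-section by about 226.30 mm².

part overhangs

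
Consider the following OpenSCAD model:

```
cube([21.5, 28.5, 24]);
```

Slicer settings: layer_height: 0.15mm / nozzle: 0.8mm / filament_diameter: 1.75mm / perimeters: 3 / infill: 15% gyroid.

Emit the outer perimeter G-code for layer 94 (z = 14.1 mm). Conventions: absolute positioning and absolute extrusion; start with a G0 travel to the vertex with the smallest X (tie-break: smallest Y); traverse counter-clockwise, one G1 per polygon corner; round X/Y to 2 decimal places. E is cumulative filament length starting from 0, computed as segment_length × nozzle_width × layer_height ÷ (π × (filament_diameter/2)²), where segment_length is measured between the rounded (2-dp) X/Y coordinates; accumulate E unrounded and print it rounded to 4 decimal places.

At z = 14.1 mm: the 21.5×28.5 cube contributes its full rectangle. The outline is a single polygon with 4 vertices. Extrusion per mm of travel: 0.8 × 0.15 / (π × 0.875²) = 0.049890. Accumulating E over each segment gives final E = 4.9890.

G0 X0.00 Y0.00 Z14.10
G1 X21.50 Y0.00 E1.0726
G1 X21.50 Y28.50 E2.4945
G1 X0.00 Y28.50 E3.5671
G1 X0.00 Y0.00 E4.9890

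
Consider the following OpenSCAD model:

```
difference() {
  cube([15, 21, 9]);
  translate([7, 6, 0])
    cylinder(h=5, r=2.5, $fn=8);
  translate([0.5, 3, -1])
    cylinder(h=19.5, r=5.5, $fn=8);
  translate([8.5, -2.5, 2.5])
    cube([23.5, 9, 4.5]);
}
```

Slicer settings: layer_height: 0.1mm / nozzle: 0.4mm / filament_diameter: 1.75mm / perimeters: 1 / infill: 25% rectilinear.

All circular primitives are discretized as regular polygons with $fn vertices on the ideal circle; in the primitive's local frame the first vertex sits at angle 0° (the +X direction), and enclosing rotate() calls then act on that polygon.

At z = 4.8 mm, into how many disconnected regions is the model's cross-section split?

2

At z = 4.8 mm: the cube is present — its section is the full 15×21 rectangle; the r=2.5 cylinder at (7, 6) contributes a regular 8-gon of circumradius 2.5; the r=5.5 cylinder at (0.5, 3) gives a regular 8-gon of circumradius 5.5 (constant along its height); the cube at (8.5, -2.5) (footprint 23.5×9) is included at this height; After the difference (first − rest): starting from the 15×21 cube, the r=2.5 cylinder at (7, 6) lies wholly inside it (removes its full 17.68 mm² and its 15.31 mm outline becomes a hole wall); the r=5.5 cylinder at (0.5, 3) partially overlaps it — only the 39.71 mm² overlap (of its 85.56 mm²) is removed, clipping the outline; the 23.5×9 cube at (8.5, -2.5) partially overlaps it — only the 40.67 mm² overlap (of its 211.50 mm²) is removed, clipping the outline — 2 connected regions. The result has 2 disconnected regions.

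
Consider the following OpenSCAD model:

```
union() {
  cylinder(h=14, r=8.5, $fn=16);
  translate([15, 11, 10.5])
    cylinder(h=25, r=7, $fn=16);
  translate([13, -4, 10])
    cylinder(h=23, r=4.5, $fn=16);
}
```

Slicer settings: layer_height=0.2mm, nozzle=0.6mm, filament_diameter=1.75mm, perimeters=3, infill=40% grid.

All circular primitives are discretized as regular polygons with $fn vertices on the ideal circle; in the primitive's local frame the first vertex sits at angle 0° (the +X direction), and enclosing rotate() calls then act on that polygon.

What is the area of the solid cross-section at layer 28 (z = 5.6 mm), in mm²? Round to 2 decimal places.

221.19 mm²

At z = 5.6 mm: the r=8.5 cylinder contributes a regular 16-gon of circumradius 8.5 (area = (16/2)·8.500²·sin(360°/16) = 221.19 mm²); the cylinder at (15, 11) is absent (z outside [10.5, 35.5]); the cylinder at (13, -4) is not intersected at this z (z outside [10, 33]); Taking the union: only the r=8.5 cylinder is present, so the union is just that shape — area = 221.19 mm². Overall, the cross-section is a single solid region. Net area = 221.19 mm².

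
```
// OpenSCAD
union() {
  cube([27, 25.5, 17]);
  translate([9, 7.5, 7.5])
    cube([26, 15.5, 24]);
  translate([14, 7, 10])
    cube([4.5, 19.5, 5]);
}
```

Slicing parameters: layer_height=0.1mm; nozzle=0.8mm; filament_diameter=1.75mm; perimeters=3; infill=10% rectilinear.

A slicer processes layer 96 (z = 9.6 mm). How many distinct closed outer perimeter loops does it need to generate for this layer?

At z = 9.6 mm: the cube is present — its section is the full 27×25.5 rectangle; the cube at (9, 7.5) (footprint 26×15.5) is included at this height; the cube at (14, 7) is absent (z outside [10, 15]); Combining (union): the regions partially overlap (shared area 279.00 mm²), so overlapping operands fuse into one piece — 1 connected region. The result has 1 disconnected region.

1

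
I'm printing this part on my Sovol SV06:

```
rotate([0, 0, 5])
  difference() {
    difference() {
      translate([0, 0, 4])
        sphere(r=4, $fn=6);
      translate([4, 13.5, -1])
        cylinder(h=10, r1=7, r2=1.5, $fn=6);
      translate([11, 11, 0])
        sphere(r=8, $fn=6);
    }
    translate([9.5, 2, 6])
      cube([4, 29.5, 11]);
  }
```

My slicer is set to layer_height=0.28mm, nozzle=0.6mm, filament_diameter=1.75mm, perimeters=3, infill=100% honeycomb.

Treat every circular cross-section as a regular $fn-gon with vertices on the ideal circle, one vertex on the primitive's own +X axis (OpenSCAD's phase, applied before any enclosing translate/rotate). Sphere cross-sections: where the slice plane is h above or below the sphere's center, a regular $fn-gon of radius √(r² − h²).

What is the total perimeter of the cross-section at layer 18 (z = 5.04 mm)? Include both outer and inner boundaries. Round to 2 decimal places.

At z = 5.04 mm: the sphere: section is a regular 6-gon, circumradius = √(r²−h²) = √(4²−1.04²) = 3.862 (perimeter = 2·6·3.862·sin(180°/6) = 23.17 mm); the cone at (4, 13.5) (r1=7→r2=1.5) has section circumradius 3.678 here — a regular 6-gon (perimeter = 2·6·3.678·sin(180°/6) = 22.07 mm); the r=8 sphere at (11, 11) slices to a regular 6-gon of circumradius 6.213 (√(r²−h²) with h=5.04 from center) (perimeter = 2·6·6.213·sin(180°/6) = 37.28 mm); Taking the first minus the rest: starting from the r=4 sphere, the cone at (4, 13.5) misses the remaining region (no effect); the r=8 sphere at (11, 11) misses the remaining region (no effect) — boundary = 23.17 mm; the cube at (9.5, 2) is not intersected at this z (z outside [6, 17]); Taking the first minus the rest: none of the subtracted shapes is present at this height, so the result so far is unchanged — boundary = 23.17 mm; (rotated 5° about Z; rotation is an isometry so areas/perimeters/island counts are preserved). Overall, the cross-section is a single solid region. Total boundary length (outer) = 23.17 mm.

23.17 mm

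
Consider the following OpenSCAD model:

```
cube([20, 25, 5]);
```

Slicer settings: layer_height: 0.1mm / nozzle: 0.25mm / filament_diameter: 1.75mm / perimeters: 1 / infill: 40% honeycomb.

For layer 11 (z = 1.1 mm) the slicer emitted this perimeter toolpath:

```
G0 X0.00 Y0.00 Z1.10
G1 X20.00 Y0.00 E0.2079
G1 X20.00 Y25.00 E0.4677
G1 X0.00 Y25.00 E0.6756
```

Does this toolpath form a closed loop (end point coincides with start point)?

Start point (G0): (0.00, 0.00). End point (last G1): the path does not return to the start — open.

no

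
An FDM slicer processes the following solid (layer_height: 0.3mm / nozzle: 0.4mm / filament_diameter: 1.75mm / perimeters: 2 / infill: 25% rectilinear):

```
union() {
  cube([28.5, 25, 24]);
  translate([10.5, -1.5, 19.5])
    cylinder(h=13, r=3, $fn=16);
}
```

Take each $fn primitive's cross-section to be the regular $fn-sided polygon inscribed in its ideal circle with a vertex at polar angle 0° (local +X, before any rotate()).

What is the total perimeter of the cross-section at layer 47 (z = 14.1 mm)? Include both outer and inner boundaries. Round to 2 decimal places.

107.00 mm

At z = 14.1 mm: the cube (footprint 28.5×25) is included at this height (perimeter 107.00 mm); the cylinder at (10.5, -1.5) is not intersected at this z (z outside [19.5, 32.5]); Merging all regions: only the 28.5×25 cube is present, so the union is just that shape — boundary = 107.00 mm. Overall, the cross-section is a single solid region. Total boundary length (outer) = 107.00 mm.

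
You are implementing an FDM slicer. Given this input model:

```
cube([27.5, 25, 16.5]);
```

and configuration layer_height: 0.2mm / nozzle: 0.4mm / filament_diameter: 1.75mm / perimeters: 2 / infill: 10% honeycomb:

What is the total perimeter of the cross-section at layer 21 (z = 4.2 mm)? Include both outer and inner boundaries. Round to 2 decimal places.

105.00 mm

At z = 4.2 mm: the cube is present — its section is the full 27.5×25 rectangle (perimeter 105.00 mm). Overall, the cross-section is a single solid region. Total boundary length (outer) = 105.00 mm.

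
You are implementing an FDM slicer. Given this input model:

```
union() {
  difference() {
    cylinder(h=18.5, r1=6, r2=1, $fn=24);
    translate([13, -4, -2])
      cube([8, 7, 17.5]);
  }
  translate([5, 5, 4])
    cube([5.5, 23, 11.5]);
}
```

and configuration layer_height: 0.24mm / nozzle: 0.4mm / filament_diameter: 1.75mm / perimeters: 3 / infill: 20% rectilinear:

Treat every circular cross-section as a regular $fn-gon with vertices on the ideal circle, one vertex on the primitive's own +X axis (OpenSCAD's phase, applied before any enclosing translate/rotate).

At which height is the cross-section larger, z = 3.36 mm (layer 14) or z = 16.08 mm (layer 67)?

Layer 14 (z = 3.36): the cone (r1=6→r2=1) has section circumradius 5.092 here — a regular 24-gon (area = (24/2)·5.092²·sin(360°/24) = 80.53 mm²); the 8×7 cube at (13, -4) contributes its full rectangle (area 56.00 mm²); Subtracting the remaining from the first: starting from the cone (80.53 mm²), the 8×7 cube at (13, -4) misses the remaining region (no effect) — area = 80.53 mm²; the cube at (5, 5) is not intersected at this z (z outside [4, 15.5]); Taking the union: only that combined region is present, so the union is just that shape — area = 80.53 mm². So its area = 80.53 mm². Layer 67 (z = 16.08): the cone: at t=0.869 of its height the radius interpolates to r₁+(r₂−r₁)t = 1.654, giving a regular 24-gon of that circumradius (area = (24/2)·1.654²·sin(360°/24) = 8.50 mm²); the cube at (13, -4) does not reach this height (z outside [-2, 15.5]); Subtracting the remaining from the first: none of the subtracted shapes is present at this height, so the cone is unchanged — area = 8.50 mm²; the cube at (5, 5) is absent (z outside [4, 15.5]); Taking the union: only the result so far is present, so the union is just that shape — area = 8.50 mm². So its area = 8.50 mm². Layer 14 is larger (80.53 vs 8.50 mm²).

layer 14 (z = 3.36 mm)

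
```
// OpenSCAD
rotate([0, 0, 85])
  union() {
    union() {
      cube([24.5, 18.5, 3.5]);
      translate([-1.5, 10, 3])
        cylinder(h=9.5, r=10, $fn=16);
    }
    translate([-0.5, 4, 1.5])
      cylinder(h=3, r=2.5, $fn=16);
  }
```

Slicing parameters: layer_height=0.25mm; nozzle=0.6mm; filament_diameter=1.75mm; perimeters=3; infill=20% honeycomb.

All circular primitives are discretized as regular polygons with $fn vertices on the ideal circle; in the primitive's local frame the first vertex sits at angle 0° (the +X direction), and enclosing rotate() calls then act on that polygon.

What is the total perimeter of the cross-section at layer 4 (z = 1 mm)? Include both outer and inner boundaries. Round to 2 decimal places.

At z = 1 mm: the cube is present — its section is the full 24.5×18.5 rectangle (perimeter 86.00 mm); the cylinder at (-1.5, 10) does not reach this height (z outside [3, 12.5]); Taking the union: only the 24.5×18.5 cube is present, so the union is just that shape — boundary = 86.00 mm; the cylinder at (-0.5, 4) is absent (z outside [1.5, 4.5]); Combining (union): only the result so far is present, so the union is just that shape — boundary = 86.00 mm; (whole slice rotated 85° about Z — lengths, areas and connectivity unchanged). Overall, the cross-section is a single solid region. Total boundary length (outer) = 86.00 mm.

86.00 mm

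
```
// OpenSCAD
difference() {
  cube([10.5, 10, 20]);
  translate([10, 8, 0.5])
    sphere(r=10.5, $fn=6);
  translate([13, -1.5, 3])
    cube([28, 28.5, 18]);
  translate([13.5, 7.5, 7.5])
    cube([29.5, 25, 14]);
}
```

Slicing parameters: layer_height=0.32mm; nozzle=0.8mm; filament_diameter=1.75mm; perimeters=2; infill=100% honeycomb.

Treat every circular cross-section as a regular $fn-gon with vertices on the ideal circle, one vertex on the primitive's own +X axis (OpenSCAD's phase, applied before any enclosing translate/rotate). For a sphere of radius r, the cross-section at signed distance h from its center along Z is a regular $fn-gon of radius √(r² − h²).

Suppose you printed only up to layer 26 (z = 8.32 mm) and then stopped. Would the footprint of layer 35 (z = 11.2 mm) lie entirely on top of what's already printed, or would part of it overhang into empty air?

part overhangs

Compare the two slices. At z = 8.32: the cube is present — its section is the full 10.5×10 rectangle (area 105.00 mm²); the sphere at (10, 8): section is a regular 6-gon, circumradius = √(r²−h²) = √(10.5²−7.82²) = 7.007 (area = (6/2)·7.007²·sin(360°/6) = 127.56 mm²); the cube at (13, -1.5) (footprint 28×28.5) is included at this height (area 798.00 mm²); the cube at (13.5, 7.5) (footprint 29.5×25) is included at this height (area 737.50 mm²); After the difference (first − rest): starting from the 10.5×10 cube (105.00 mm²), the r=10.5 sphere at (10, 8) partially overlaps it — only the 48.78 mm² overlap (of its 127.56 mm²) is removed, clipping the outline; the 28×28.5 cube at (13, -1.5) misses the remaining region (no effect); the 29.5×25 cube at (13.5, 7.5) misses the remaining region (no effect) — area = 56.22 mm². At z = 11.2: the cube is present — its section is the full 10.5×10 rectangle (area 105.00 mm²); the sphere at (10, 8) does not reach this height (|z−center|=10.700 > r=10.5); the 28×28.5 cube at (13, -1.5) contributes its full rectangle (area 798.00 mm²); the cube at (13.5, 7.5) (footprint 29.5×25) is included at this height (area 737.50 mm²); After the difference (first − rest): starting from the 10.5×10 cube (105.00 mm²), the 28×28.5 cube at (13, -1.5) misses the remaining region (no effect); the 29.5×25 cube at (13.5, 7.5) misses the remaining region (no effect) — area = 105.00 mm². Checking containment: at z = 11.2 the cross-section extends beyond the z = 8.32 cross-section by about 48.78 mm².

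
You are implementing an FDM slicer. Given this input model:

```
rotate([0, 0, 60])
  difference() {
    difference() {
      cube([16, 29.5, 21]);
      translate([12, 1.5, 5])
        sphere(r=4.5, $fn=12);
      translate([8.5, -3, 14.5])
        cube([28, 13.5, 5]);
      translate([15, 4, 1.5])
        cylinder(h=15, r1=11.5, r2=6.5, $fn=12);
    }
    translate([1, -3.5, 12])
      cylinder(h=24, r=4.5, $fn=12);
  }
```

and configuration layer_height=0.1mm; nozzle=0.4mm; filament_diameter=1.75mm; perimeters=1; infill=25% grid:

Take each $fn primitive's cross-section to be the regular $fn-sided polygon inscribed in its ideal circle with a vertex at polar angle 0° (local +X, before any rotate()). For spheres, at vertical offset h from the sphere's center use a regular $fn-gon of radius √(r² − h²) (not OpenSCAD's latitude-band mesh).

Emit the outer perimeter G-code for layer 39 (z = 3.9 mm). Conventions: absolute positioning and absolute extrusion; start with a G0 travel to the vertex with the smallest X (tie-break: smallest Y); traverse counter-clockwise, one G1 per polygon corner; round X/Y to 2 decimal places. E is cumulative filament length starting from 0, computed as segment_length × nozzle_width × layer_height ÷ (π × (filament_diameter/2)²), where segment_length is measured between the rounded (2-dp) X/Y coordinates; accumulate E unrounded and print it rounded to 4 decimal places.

G0 X-25.55 Y14.75 Z3.90
G1 X0.00 Y0.00 E0.4906
G1 X2.69 Y4.65 E0.5800
G1 X-1.31 Y5.72 E0.6488
G1 X-5.23 Y9.64 E0.7410
G1 X-6.66 Y14.99 E0.8331
G1 X-5.23 Y20.34 E0.9252
G1 X-4.50 Y21.07 E0.9424
G1 X-17.55 Y28.61 E1.1930
G1 X-25.55 Y14.75 E1.4591

At z = 3.9 mm: the cube is present — its section is the full 16×29.5 rectangle; the r=4.5 sphere at (12, 1.5) slices to a regular 12-gon of circumradius 4.363 (√(r²−h²) with h=1.1 from center); the cube at (8.5, -3) does not reach this height (z outside [14.5, 19.5]); the cone at (15, 4): at t=0.160 of its height the radius interpolates to r₁+(r₂−r₁)t = 10.700, giving a regular 12-gon of that circumradius; Subtracting the remaining from the first: starting from the 16×29.5 cube, the r=4.5 sphere at (12, 1.5) partially overlaps it — only the 40.55 mm² overlap (of its 57.12 mm²) is removed, clipping the outline; the cone at (15, 4) partially overlaps it — only the 100.54 mm² overlap (of its 343.47 mm²) is removed, clipping the outline — 1 connected region; the cylinder at (1, -3.5) is not intersected at this z (z outside [12, 36]); Taking the first minus the rest: none of the subtracted shapes is present at this height, so that combined region is unchanged — 1 connected region; (whole slice rotated 60° about Z — lengths, areas and connectivity unchanged). The outline is a single polygon with 9 vertices. Extrusion per mm of travel: 0.4 × 0.1 / (π × 0.875²) = 0.016630. Accumulating E over each segment gives final E = 1.4591.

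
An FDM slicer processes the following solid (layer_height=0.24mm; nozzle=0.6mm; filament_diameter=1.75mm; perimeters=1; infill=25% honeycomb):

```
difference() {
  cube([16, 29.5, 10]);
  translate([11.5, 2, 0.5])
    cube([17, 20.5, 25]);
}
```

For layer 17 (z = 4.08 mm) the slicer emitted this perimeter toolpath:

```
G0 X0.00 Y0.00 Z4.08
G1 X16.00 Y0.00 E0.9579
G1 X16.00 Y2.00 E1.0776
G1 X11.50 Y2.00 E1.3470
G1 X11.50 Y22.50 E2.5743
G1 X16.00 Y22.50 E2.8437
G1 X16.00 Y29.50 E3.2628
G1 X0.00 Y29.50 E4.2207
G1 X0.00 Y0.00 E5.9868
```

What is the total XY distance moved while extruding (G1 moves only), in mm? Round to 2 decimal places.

Sum the Euclidean lengths of each G1 segment: total = 100.00 mm.

100.00 mm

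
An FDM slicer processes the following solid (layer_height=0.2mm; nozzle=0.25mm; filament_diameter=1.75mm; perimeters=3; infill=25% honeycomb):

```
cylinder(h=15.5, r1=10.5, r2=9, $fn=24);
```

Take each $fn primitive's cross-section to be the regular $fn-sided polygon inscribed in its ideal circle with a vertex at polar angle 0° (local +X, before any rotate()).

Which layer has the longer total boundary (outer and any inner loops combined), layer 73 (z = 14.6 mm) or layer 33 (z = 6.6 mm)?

Layer 73 (z = 14.6): the cone (r1=10.5→r2=9) has section circumradius 9.087 here — a regular 24-gon (perimeter = 2·24·9.087·sin(180°/24) = 56.93 mm). So its perimeter = 56.93 mm. Layer 33 (z = 6.6): the cone contributes a regular 24-gon of circumradius 9.861 (interpolated between r1=10.5 and r2=9 at t=0.426) (perimeter = 2·24·9.861·sin(180°/24) = 61.78 mm). So its perimeter = 61.78 mm. Layer 33 is larger (61.78 vs 56.93 mm).

layer 33 (z = 6.6 mm)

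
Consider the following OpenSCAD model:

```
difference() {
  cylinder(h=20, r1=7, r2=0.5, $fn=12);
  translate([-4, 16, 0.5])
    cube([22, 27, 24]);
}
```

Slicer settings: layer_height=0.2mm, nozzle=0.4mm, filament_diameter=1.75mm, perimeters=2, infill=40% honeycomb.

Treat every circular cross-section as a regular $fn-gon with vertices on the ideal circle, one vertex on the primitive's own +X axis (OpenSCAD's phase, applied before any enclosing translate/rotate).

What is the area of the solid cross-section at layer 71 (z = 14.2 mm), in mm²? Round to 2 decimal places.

17.06 mm²

At z = 14.2 mm: the cone contributes a regular 12-gon of circumradius 2.385 (interpolated between r1=7 and r2=0.5 at t=0.710) (area = (12/2)·2.385²·sin(360°/12) = 17.06 mm²); the cube at (-4, 16) is present — its section is the full 22×27 rectangle (area 594.00 mm²); Taking the first minus the rest: starting from the cone (17.06 mm²), the 22×27 cube at (-4, 16) misses the remaining region (no effect) — area = 17.06 mm². Overall, the cross-section is a single solid region. Net area = 17.06 mm².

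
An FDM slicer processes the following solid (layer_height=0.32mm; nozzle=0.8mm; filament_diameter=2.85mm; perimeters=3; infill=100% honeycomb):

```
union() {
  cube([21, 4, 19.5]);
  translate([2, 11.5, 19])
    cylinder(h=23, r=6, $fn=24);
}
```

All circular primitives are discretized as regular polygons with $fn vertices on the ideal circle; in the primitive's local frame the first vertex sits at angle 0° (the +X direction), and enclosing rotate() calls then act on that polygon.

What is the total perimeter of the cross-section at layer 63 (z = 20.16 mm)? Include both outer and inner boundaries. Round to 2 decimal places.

At z = 20.16 mm: the cube is not intersected at this z (z outside [0, 19.5]); the r=6 cylinder at (2, 11.5) contributes a regular 24-gon of circumradius 6 (perimeter = 2·24·6.000·sin(180°/24) = 37.59 mm); Combining (union): only the r=6 cylinder at (2, 11.5) is present, so the union is just that shape — boundary = 37.59 mm. Overall, the cross-section is a single solid region. Total boundary length (outer) = 37.59 mm.

37.59 mm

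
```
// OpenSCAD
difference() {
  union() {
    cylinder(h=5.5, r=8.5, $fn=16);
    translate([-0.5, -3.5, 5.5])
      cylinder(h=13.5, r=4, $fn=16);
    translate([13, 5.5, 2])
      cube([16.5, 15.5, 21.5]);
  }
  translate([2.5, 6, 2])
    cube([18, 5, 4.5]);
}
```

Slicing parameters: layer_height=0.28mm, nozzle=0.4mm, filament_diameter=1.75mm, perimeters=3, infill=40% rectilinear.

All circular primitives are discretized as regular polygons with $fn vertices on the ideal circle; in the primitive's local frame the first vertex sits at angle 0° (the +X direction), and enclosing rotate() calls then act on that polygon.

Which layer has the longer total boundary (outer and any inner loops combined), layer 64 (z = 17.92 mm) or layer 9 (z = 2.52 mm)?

layer 9 (z = 2.52 mm)

Layer 64 (z = 17.92): the cylinder does not reach this height (z outside [0, 5.5]); the r=4 cylinder at (-0.5, -3.5) gives a regular 16-gon of circumradius 4 (constant along its height) (perimeter = 2·16·4.000·sin(180°/16) = 24.97 mm); the 16.5×15.5 cube at (13, 5.5) contributes its full rectangle (perimeter 64.00 mm); Merging all regions: the 2 present regions are separate (no shared area or edge), so areas and boundary lengths simply add and each stays a separate island — boundary = 88.97 mm; the cube at (2.5, 6) is not intersected at this z (z outside [2, 6.5]); After the difference (first − rest): none of the subtracted shapes is present at this height, so the result so far is unchanged — boundary = 88.97 mm. So its perimeter = 88.97 mm. Layer 9 (z = 2.52): the cylinder: section is a regular 16-gon, circumradius r=8.5 (perimeter = 2·16·8.500·sin(180°/16) = 53.06 mm); the cylinder at (-0.5, -3.5) is not intersected at this z (z outside [5.5, 19]); the 16.5×15.5 cube at (13, 5.5) contributes its full rectangle (perimeter 64.00 mm); Combining (union): the 2 present regions are separate (no shared area or edge), so areas and boundary lengths simply add and each stays a separate island — boundary = 117.06 mm; the cube at (2.5, 6) is present — its section is the full 18×5 rectangle (perimeter 46.00 mm); Taking the first minus the rest: starting from that combined region, the 18×5 cube at (2.5, 6) partially overlaps it — only the 41.52 mm² overlap (of its 90.00 mm²) is removed, clipping the outline — boundary = 133.49 mm. So its perimeter = 133.49 mm. Layer 9 is larger (133.49 vs 88.97 mm).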